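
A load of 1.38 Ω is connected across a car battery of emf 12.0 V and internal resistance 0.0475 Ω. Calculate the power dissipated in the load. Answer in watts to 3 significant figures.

97.5 W

Load and internal resistance form a series loop — compute the loop current, then the load power via I²R.
I = ε / (r + R) = 12.0 / (0.0475 + 1.38) = 8.406 A
P_load = I² R = (8.406)² × 1.38 = 97.52 W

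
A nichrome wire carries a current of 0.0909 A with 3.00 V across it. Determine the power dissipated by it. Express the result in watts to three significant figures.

Since both terminal voltage and current are stated, P = V I gives the power in one step.
P = 3.00 V × 0.09090 A = 0.2727 W

0.273 W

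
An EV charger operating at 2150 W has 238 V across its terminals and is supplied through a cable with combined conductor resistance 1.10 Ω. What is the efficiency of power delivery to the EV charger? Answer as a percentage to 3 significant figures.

96.0 %

I = P / V = 2150 / 238 = 9.034 A through the cable.
P_line = I² R_line = (9.034)² × 1.10 = 89.77 W
P_source = P_load + P_line = 2150 + 89.77 = 2240 W
η = P_load / P_source = 2150 / 2240 = 0.9599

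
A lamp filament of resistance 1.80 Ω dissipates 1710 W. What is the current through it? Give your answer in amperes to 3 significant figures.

30.8 A

Rearranging the power relation for the two known quantities gives I = √(P / R).
I = √(1710 / 1.80) = 30.82 A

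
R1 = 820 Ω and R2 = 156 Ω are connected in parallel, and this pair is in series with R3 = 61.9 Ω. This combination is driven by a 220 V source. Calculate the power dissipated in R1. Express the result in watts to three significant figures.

Collapse the R1‖R2 pair into one equivalent R_p; then R_p and R3 form a series string.
R_p = (820×156)/(820+156) = 131.1 Ω
R_total = R_p + 61.9 = 131.1 + 61.9 = 193.0 Ω
I = V / R_total = 220 / 193.0 = 1.140 A
Voltage across the parallel pair: V_p = I × R_p = 1.140 × 131.1 = 149.4 V
R1 has V_p across it, so P = V_p²/R1.
P_R1 = (149.4)² / 820 = 27.23 W

27.2 W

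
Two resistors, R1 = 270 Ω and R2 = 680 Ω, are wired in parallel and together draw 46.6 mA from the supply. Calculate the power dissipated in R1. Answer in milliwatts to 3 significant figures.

We need the common branch voltage; get it from I_total × R_eq, then P = V²/R for the branch.
1/R_eq = 1/270 + 1/680 ⇒ R_eq = 193.3 Ω
V = I_total × R_eq = 0.04660 × 193.3 = 9.006 V
P_R1 = V² / R1 = (9.006)² / 270 = 0.3004 W

300 mW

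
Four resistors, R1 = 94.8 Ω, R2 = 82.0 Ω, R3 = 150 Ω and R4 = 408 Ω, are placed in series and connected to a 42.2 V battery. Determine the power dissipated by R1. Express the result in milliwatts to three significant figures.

313 mW

Every series element carries the same I. Get I from the total resistance, then P = I² × R1.
R_total = 94.8 + 82.0 + 150 + 408 = 734.8 Ω
I = V / R_total = 42.2 / 734.8 = 0.05743 A
P_R1 = I² × R1 = (0.05743)² × 94.8 = 0.3127 W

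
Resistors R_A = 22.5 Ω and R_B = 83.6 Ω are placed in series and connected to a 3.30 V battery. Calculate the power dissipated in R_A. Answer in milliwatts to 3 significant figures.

The current is common to all series resistors; compute it, then apply P = I²R for the target.
R_total = 22.5 + 83.6 = 106.1 Ω
I = V / R_total = 3.30 / 106.1 = 0.03110 A
P_R_A = I² × R_A = (0.03110)² × 22.5 = 0.02177 W

21.8 mW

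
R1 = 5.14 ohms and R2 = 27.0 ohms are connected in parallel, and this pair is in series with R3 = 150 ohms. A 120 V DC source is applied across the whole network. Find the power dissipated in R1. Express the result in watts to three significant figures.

Collapse the R1‖R2 pair into one equivalent R_p; then R_p and R3 form a series string.
R_p = (5.14×27.0)/(5.14+27.0) = 4.318 Ω
R_total = R_p + 150 = 4.318 + 150 = 154.3 Ω
I = V / R_total = 120 / 154.3 = 0.7776 A
Voltage across the parallel pair: V_p = I × R_p = 0.7776 × 4.318 = 3.358 V
R1 has V_p across it, so P = V_p²/R1.
P_R1 = (3.358)² / 5.14 = 2.193 W

2.19 W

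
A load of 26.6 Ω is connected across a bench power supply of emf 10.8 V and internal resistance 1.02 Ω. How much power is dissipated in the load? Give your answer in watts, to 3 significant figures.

4.07 W

The internal resistance and the load are in series, so the same I flows through both; get I from ε/(r+R), then I²R for the load.
I = ε / (r + R) = 10.8 / (1.02 + 26.6) = 0.3910 A
P_load = I² R = (0.3910)² × 26.6 = 4.067 W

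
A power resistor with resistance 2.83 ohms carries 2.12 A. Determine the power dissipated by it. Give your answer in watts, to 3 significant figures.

12.7 W

The current through and the resistance of the element are both given; use P = I²R.
P = (2.120 A)² × 2.83 Ω = 12.72 W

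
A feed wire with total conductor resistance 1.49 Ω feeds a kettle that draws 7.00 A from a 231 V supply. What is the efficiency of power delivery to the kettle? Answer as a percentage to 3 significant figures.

95.5 %

The feed wire carries the full 7.00 A.
P_line = I² R_line = (7.000)² × 1.49 = 73.01 W
P_source = V I = 231 × 7.000 = 1617 W; P_load = 1544 W
η = P_load / P_source = 1544 / 1617 = 0.9548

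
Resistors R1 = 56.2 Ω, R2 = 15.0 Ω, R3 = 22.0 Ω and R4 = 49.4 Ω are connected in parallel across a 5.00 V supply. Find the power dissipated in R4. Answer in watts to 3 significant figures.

0.506 W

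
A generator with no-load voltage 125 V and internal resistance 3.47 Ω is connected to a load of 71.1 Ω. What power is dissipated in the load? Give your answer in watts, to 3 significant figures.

The internal resistance and the load are in series, so the same I flows through both; get I from ε/(r+R), then I²R for the load.
I = ε / (r + R) = 125 / (3.47 + 71.1) = 1.676 A
P_load = I² R = (1.676)² × 71.1 = 199.8 W

200 W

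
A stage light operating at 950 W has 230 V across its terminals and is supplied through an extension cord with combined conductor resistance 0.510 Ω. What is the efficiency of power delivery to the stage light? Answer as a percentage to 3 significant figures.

I = P / V = 950 / 230 = 4.130 A through the extension cord.
P_line = I² R_line = (4.130)² × 0.510 = 8.701 W
P_source = P_load + P_line = 950.0 + 8.701 = 958.7 W
η = P_load / P_source = 950.0 / 958.7 = 0.9909

99.1 %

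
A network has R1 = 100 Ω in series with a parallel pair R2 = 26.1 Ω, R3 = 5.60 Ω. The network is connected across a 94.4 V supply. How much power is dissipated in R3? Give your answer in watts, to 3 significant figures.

3.09 W

Replace R2 and R3 with their parallel equivalent so the circuit becomes R1 in series with R_p.
R_p = (26.1×5.60)/(26.1+5.60) = 4.611 Ω
R_total = 100 + 4.611 = 104.6 Ω
I = V / R_total = 94.4 / 104.6 = 0.9024 A
Voltage across the parallel pair: V_p = I × R_p = 0.9024 × 4.611 = 4.161 V
R3 is across V_p, so use P = V²/R for that branch.
P_R3 = (4.161)² / 5.60 = 3.091 W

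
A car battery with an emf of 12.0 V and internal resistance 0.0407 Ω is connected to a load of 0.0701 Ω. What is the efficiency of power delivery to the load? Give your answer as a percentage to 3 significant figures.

63.3 %

Both r and R carry the same current, so the power split is just the resistance split: η = R/(R+r).
η = R / (R + r) = 0.0701 / (0.0701 + 0.0407) = 0.6327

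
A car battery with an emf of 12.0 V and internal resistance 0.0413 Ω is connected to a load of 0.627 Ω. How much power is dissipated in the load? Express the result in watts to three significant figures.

Find the circuit current first, then P = I²R for the load (series elements share I).
I = ε / (r + R) = 12.0 / (0.0413 + 0.627) = 17.96 A
P_load = I² R = (17.96)² × 0.627 = 202.2 W

202 W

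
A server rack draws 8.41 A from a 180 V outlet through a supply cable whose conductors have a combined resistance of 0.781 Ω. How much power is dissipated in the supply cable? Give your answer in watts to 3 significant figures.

Line loss is just I²R for the cable — we know both I and R_line directly.
The supply cable carries the full 8.41 A.
P_line = I² R_line = (8.410)² × 0.781 = 55.24 W

55.2 W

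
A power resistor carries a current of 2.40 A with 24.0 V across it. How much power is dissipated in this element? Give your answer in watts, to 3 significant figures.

With V and I both given, power follows immediately from P = V I.
P = 24.0 V × 2.400 A = 57.60 W

57.6 W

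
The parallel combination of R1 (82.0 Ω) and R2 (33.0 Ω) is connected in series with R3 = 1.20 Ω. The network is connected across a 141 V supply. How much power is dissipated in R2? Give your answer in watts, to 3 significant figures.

545 W

Combine R1 and R2 into their parallel equivalent first, reducing the network to two series resistors.
R_p = (82.0×33.0)/(82.0+33.0) = 23.53 Ω
R_total = R_p + 1.20 = 23.53 + 1.20 = 24.73 Ω
I = V / R_total = 141 / 24.73 = 5.701 A
Voltage across the parallel pair: V_p = I × R_p = 5.701 × 23.53 = 134.2 V
R2 sits across V_p; its power is V_p²/R.
P_R2 = (134.2)² / 33.0 = 545.4 W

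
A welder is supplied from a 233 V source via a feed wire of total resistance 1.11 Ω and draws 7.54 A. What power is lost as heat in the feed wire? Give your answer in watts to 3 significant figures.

Only the current and the line resistance are needed for the I²R loss.
The feed wire carries the full 7.54 A.
P_line = I² R_line = (7.540)² × 1.11 = 63.11 W

63.1 W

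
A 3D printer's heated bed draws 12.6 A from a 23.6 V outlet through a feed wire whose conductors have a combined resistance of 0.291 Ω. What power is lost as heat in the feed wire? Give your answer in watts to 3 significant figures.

The feed wire and load are in series, so the same current flows in both; the loss is I²R_line.
The feed wire carries the full 12.6 A.
P_line = I² R_line = (12.60)² × 0.291 = 46.20 W

46.2 W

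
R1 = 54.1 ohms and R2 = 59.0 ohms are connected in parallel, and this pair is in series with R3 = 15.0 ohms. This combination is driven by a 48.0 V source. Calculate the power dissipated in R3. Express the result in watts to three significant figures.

Collapse the R1‖R2 pair into one equivalent R_p; then R_p and R3 form a series string.
R_p = (54.1×59.0)/(54.1+59.0) = 28.22 Ω
R_total = R_p + 15.0 = 28.22 + 15.0 = 43.22 Ω
I = V / R_total = 48.0 / 43.22 = 1.111 A
R3 is the series element, so its power is I²R.
P_R3 = (1.111)² × 15.0 = 18.50 W

18.5 W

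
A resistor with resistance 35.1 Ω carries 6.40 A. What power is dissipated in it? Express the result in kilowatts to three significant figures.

1.44 kW

The current through and the resistance of the element are both given; use P = I²R.
P = (6.400 A)² × 35.1 Ω = 1438 W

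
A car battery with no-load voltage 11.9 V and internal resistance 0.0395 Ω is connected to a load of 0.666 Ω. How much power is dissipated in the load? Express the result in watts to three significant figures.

Find the circuit current first, then P = I²R for the load (series elements share I).
I = ε / (r + R) = 11.9 / (0.0395 + 0.666) = 16.87 A
P_load = I² R = (16.87)² × 0.666 = 189.5 W

189 W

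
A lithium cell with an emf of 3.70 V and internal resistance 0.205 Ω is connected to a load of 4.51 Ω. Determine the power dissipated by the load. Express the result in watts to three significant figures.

With r and R in series, I = ε/(r+R); the load dissipates I²R.
I = ε / (r + R) = 3.70 / (0.205 + 4.51) = 0.7847 A
P_load = I² R = (0.7847)² × 4.51 = 2.777 W

2.78 W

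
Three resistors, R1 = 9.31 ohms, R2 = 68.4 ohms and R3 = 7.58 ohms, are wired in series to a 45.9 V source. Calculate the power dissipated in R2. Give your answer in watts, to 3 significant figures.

Series elements share the same current, so find I first, then use P = I²R.
R_total = 9.31 + 68.4 + 7.58 = 85.29 Ω
I = V / R_total = 45.9 / 85.29 = 0.5382 A
P_R2 = I² × R2 = (0.5382)² × 68.4 = 19.81 W

19.8 W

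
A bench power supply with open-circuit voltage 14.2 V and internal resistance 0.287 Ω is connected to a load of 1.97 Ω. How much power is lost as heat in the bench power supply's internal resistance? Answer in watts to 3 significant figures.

The internal resistance carries the same current as the load; P_int = I²r.
I = ε / (r + R) = 14.2 / (0.287 + 1.97) = 6.292 A
P_int = I² r = (6.292)² × 0.287 = 11.36 W

11.4 W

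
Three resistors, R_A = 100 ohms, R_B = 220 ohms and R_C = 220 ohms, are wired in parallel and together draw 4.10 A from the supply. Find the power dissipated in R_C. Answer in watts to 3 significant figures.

The branches share the same voltage, but only the total current is given — find V from the equivalent resistance first.
1/R_eq = 1/100 + 1/220 + 1/220 ⇒ R_eq = 52.38 Ω
V = I_total × R_eq = 4.100 × 52.38 = 214.8 V
P_R_C = V² / R_C = (214.8)² / 220 = 209.6 W

210 W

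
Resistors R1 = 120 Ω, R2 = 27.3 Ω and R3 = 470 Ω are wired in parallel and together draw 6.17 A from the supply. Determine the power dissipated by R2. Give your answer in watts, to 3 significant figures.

We need the common branch voltage; get it from I_total × R_eq, then P = V²/R for the branch.
1/R_eq = 1/120 + 1/27.3 + 1/470 ⇒ R_eq = 21.24 Ω
V = I_total × R_eq = 6.170 × 21.24 = 131.0 V
P_R2 = V² / R2 = (131.0)² / 27.3 = 628.8 W

629 W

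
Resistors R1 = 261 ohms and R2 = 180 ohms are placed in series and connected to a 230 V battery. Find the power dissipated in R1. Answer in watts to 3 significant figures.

71.0 W

Series elements share the same current, so find I first, then use P = I²R.
R_total = 261 + 180 = 441.0 Ω
I = V / R_total = 230 / 441.0 = 0.5215 A
P_R1 = I² × R1 = (0.5215)² × 261 = 70.99 W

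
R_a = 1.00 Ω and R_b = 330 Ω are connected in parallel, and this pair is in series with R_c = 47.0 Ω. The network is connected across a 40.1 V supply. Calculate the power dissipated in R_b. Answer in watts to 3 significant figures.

0.00210 W

Collapse the R_a‖R_b pair into one equivalent R_p; then R_p and R_c form a series string.
R_p = (1.00×330)/(1.00+330) = 0.9970 Ω
R_total = R_p + 47.0 = 0.9970 + 47.0 = 48.00 Ω
I = V / R_total = 40.1 / 48.00 = 0.8355 A
Voltage across the parallel pair: V_p = I × R_p = 0.8355 × 0.9970 = 0.8329 V
Use P = V²/R for R_b with V = V_p.
P_R_b = (0.8329)² / 330 = 0.002102 W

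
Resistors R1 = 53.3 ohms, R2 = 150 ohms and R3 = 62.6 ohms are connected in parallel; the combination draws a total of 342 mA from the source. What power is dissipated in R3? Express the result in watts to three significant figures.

1.09 W

Only the total current is stated, so first find the parallel equivalent to get the voltage across the combination.
1/R_eq = 1/53.3 + 1/150 + 1/62.6 ⇒ R_eq = 24.15 Ω
V = I_total × R_eq = 0.3420 × 24.15 = 8.260 V
P_R3 = V² / R3 = (8.260)² / 62.6 = 1.090 W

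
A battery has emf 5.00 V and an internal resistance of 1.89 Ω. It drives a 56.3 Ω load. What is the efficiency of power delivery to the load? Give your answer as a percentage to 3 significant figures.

96.8 %

Efficiency is P_load / P_total. With a series r and R sharing the same I, P = I²R for each, so η = R/(R+r).
η = R / (R + r) = 56.3 / (56.3 + 1.89) = 0.9675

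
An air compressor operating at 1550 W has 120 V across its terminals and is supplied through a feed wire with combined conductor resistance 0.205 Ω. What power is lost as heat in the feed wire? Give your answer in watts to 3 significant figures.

34.2 W

Only the current and the line resistance are needed for the I²R loss.
I = P / V = 1550 / 120 = 12.92 A through the feed wire.
P_line = I² R_line = (12.92)² × 0.205 = 34.20 W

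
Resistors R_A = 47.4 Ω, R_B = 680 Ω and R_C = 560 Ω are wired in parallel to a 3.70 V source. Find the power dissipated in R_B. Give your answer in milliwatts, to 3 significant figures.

R_B sits directly across the source, so P = V²/R with V = 3.70 V.
P_R_B = V² / R_B = (3.70)² / 680 Ω = 0.02013 W

20.1 mW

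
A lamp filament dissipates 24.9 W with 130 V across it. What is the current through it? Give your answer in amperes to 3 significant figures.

0.192 A

The two known quantities fix the third via I = P / V.
I = 24.9 / 130 = 0.1915 A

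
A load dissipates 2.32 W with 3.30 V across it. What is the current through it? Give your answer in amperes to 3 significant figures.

0.703 A

Rearranging the power relation for the two known quantities gives I = P / V.
I = 2.32 / 3.30 = 0.7030 A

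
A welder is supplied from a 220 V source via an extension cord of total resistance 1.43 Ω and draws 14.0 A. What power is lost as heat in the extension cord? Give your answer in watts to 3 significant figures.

280 W

Only the current and the line resistance are needed for the I²R loss.
The extension cord carries the full 14.0 A.
P_line = I² R_line = (14.00)² × 1.43 = 280.3 W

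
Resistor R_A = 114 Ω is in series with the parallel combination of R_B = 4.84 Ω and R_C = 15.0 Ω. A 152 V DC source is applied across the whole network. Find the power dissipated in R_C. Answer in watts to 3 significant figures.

Reduce the parallel pair to R_p first; the network is then a simple series string.
R_p = (4.84×15.0)/(4.84+15.0) = 3.659 Ω
R_total = 114 + 3.659 = 117.7 Ω
I = V / R_total = 152 / 117.7 = 1.292 A
Voltage across the parallel pair: V_p = I × R_p = 1.292 × 3.659 = 4.727 V
With V_p across R_C, its power is V_p²/R_C.
P_R_C = (4.727)² / 15.0 = 1.490 W

1.49 W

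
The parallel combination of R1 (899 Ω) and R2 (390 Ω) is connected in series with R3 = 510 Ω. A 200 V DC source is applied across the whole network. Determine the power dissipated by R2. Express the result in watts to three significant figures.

12.4 W

First find R_p for the parallel pair, then treat R_p + R3 as a series loop.
R_p = (899×390)/(899+390) = 272.0 Ω
R_total = R_p + 510 = 272.0 + 510 = 782.0 Ω
I = V / R_total = 200 / 782.0 = 0.2558 A
Voltage across the parallel pair: V_p = I × R_p = 0.2558 × 272.0 = 69.57 V
Use P = V²/R for R2 with V = V_p.
P_R2 = (69.57)² / 390 = 12.41 W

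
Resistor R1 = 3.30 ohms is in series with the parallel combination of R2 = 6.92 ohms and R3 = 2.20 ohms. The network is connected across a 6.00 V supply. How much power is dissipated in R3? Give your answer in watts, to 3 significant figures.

1.85 W

Replace R2 and R3 with their parallel equivalent so the circuit becomes R1 in series with R_p.
R_p = (6.92×2.20)/(6.92+2.20) = 1.669 Ω
R_total = 3.30 + 1.669 = 4.969 Ω
I = V / R_total = 6.00 / 4.969 = 1.207 A
Voltage across the parallel pair: V_p = I × R_p = 1.207 × 1.669 = 2.016 V
R3 is across V_p, so use P = V²/R for that branch.
P_R3 = (2.016)² / 2.20 = 1.847 W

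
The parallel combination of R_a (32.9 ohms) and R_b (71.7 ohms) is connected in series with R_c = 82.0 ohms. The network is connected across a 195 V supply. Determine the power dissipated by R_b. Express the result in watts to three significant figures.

24.7 W

Reduce the parallel combination to a single R_p; the circuit then becomes R_p in series with the remaining resistor.
R_p = (32.9×71.7)/(32.9+71.7) = 22.55 Ω
R_total = R_p + 82.0 = 22.55 + 82.0 = 104.6 Ω
I = V / R_total = 195 / 104.6 = 1.865 A
Voltage across the parallel pair: V_p = I × R_p = 1.865 × 22.55 = 42.06 V
R_b has V_p across it, so P = V_p²/R_b.
P_R_b = (42.06)² / 71.7 = 24.67 W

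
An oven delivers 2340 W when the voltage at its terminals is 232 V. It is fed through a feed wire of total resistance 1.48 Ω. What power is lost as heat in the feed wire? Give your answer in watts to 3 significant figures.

151 W

The feed wire and load are in series, so the same current flows in both; the loss is I²R_line.
I = P / V = 2340 / 232 = 10.09 A through the feed wire.
P_line = I² R_line = (10.09)² × 1.48 = 150.6 W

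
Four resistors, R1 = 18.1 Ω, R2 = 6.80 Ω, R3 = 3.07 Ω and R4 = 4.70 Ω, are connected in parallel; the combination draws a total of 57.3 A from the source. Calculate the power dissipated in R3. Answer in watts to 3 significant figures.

The branches share the same voltage, but only the total current is given — find V from the equivalent resistance first.
1/R_eq = 1/18.1 + 1/6.80 + 1/3.07 + 1/4.70 ⇒ R_eq = 1.350 Ω
V = I_total × R_eq = 57.30 × 1.350 = 77.35 V
P_R3 = V² / R3 = (77.35)² / 3.07 = 1949 W

1950 W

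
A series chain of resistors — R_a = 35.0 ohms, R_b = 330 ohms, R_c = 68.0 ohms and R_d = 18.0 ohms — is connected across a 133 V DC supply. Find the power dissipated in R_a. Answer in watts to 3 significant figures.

3.04 W

Series elements share the same current, so find I first, then use P = I²R.
R_total = 35.0 + 330 + 68.0 + 18.0 = 451.0 Ω
I = V / R_total = 133 / 451.0 = 0.2949 A
P_R_a = I² × R_a = (0.2949)² × 35.0 = 3.044 W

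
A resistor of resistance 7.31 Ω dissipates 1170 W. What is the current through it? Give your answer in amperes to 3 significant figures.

12.7 A

The two known quantities fix the third via I = √(P / R).
I = √(1170 / 7.31) = 12.65 A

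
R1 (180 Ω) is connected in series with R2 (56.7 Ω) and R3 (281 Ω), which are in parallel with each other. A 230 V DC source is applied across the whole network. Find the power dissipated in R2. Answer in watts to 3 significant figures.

40.2 W

First combine the parallel branches into one equivalent R_p, then R1 + R_p is a series pair.
R_p = (56.7×281)/(56.7+281) = 47.18 Ω
R_total = 180 + 47.18 = 227.2 Ω
I = V / R_total = 230 / 227.2 = 1.012 A
Voltage across the parallel pair: V_p = I × R_p = 1.012 × 47.18 = 47.77 V
R2 sees V_p directly, so P = V_p² / R2.
P_R2 = (47.77)² / 56.7 = 40.24 W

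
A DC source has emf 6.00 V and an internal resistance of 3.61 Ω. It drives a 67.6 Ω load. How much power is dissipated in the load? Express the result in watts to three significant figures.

Find the circuit current first, then P = I²R for the load (series elements share I).
I = ε / (r + R) = 6.00 / (3.61 + 67.6) = 0.08426 A
P_load = I² R = (0.08426)² × 67.6 = 0.4799 W

0.480 W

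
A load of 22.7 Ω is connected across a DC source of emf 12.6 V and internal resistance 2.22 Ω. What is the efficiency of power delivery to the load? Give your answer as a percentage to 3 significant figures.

η = P_load/(P_load+P_int) = I²R/(I²R+I²r) = R/(R+r) — the I² cancels for series elements.
η = R / (R + r) = 22.7 / (22.7 + 2.22) = 0.9109

91.1 %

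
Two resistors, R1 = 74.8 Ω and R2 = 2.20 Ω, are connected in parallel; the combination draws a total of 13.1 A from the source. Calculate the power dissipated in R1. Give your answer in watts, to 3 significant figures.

The branches share the same voltage, but only the total current is given — find V from the equivalent resistance first.
1/R_eq = 1/74.8 + 1/2.20 ⇒ R_eq = 2.137 Ω
V = I_total × R_eq = 13.10 × 2.137 = 28.00 V
P_R1 = V² / R1 = (28.00)² / 74.8 = 10.48 W

10.5 W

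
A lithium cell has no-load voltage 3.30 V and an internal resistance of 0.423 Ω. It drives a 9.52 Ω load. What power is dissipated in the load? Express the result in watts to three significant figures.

1.05 W

The internal resistance and the load are in series, so the same I flows through both; get I from ε/(r+R), then I²R for the load.
I = ε / (r + R) = 3.30 / (0.423 + 9.52) = 0.3319 A
P_load = I² R = (0.3319)² × 9.52 = 1.049 W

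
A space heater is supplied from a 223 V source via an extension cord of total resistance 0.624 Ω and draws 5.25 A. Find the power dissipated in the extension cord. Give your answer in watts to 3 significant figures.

The extension cord and load are in series, so the same current flows in both; the loss is I²R_line.
The extension cord carries the full 5.25 A.
P_line = I² R_line = (5.250)² × 0.624 = 17.20 W

17.2 W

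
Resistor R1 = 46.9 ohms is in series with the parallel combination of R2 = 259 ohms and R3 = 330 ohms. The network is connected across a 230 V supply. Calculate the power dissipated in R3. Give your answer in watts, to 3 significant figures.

Collapse R2‖R3 to a single equivalent, reducing the network to two series elements.
R_p = (259×330)/(259+330) = 145.1 Ω
R_total = 46.9 + 145.1 = 192.0 Ω
I = V / R_total = 230 / 192.0 = 1.198 A
Voltage across the parallel pair: V_p = I × R_p = 1.198 × 145.1 = 173.8 V
R3 is across V_p, so use P = V²/R for that branch.
P_R3 = (173.8)² / 330 = 91.56 W

91.6 W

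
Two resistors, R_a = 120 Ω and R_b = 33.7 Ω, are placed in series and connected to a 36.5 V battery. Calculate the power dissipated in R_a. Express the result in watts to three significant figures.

Since the resistors are in series they all carry the loop current I = V/R_total; the power in any one is I²R.
R_total = 120 + 33.7 = 153.7 Ω
I = V / R_total = 36.5 / 153.7 = 0.2375 A
P_R_a = I² × R_a = (0.2375)² × 120 = 6.767 W

6.77 W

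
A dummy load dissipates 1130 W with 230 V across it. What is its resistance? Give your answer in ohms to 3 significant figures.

46.8 Ω

Rearranging the power relation for the two known quantities gives R = V² / P.
R = (230)² / 1130 = 46.81 Ω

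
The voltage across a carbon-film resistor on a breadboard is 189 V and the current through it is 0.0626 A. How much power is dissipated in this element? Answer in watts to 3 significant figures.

11.8 W

Both the voltage across and the current through the element are known, so P = V I applies directly.
P = 189 V × 0.06260 A = 11.83 W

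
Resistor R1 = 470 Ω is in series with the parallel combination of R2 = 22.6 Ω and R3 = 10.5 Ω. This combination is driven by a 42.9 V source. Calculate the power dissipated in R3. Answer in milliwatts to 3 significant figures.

Replace R2 and R3 with their parallel equivalent so the circuit becomes R1 in series with R_p.
R_p = (22.6×10.5)/(22.6+10.5) = 7.169 Ω
R_total = 470 + 7.169 = 477.2 Ω
I = V / R_total = 42.9 / 477.2 = 0.08991 A
Voltage across the parallel pair: V_p = I × R_p = 0.08991 × 7.169 = 0.6445 V
With V_p across R3, its power is V_p²/R3.
P_R3 = (0.6445)² / 10.5 = 0.03957 W

39.6 mW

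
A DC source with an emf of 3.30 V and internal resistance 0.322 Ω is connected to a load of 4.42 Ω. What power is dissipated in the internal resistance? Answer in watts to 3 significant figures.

0.156 W

Internal loss is I²r, with I set by the total series resistance r+R.
I = ε / (r + R) = 3.30 / (0.322 + 4.42) = 0.6959 A
P_int = I² r = (0.6959)² × 0.322 = 0.1559 W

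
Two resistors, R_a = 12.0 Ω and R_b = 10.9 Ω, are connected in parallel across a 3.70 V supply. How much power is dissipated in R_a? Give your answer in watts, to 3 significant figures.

Parallel branches share the same voltage; P = V²/R gives the branch power in one step.
P_R_a = V² / R_a = (3.70)² / 12.0 Ω = 1.141 W

1.14 W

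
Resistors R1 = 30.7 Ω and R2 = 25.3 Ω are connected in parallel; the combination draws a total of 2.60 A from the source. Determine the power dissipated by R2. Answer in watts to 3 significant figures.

51.4 W

Only the total current is stated, so first find the parallel equivalent to get the voltage across the combination.
1/R_eq = 1/30.7 + 1/25.3 ⇒ R_eq = 13.87 Ω
V = I_total × R_eq = 2.600 × 13.87 = 36.06 V
P_R2 = V² / R2 = (36.06)² / 25.3 = 51.40 W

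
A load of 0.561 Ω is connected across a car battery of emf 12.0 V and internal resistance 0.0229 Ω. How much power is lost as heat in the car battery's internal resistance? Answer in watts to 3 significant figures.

9.67 W

Internal loss is I²r, with I set by the total series resistance r+R.
I = ε / (r + R) = 12.0 / (0.0229 + 0.561) = 20.55 A
P_int = I² r = (20.55)² × 0.0229 = 9.672 W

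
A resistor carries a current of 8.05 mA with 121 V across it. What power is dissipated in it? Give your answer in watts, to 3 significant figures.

0.974 W

Both the voltage across and the current through the element are known, so P = V I applies directly.
P = 121 V × 0.008050 A = 0.9741 W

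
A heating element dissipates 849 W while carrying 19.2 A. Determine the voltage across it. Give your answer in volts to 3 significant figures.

44.2 V

From P = V I = I²R = V²/R, with the two given quantities we get V = P / I.
V = 849 / 19.20 = 44.22 V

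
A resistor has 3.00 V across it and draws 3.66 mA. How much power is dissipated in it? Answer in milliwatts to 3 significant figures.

11.0 mW

With V and I both given, power follows immediately from P = V I.
P = 3.00 V × 0.003660 A = 0.01098 W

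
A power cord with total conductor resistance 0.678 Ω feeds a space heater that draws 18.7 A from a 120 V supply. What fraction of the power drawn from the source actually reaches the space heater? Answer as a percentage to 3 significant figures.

89.4 %

The power cord carries the full 18.7 A.
P_line = I² R_line = (18.70)² × 0.678 = 237.1 W
P_source = V I = 120 × 18.70 = 2244 W; P_load = 2007 W
η = P_load / P_source = 2007 / 2244 = 0.8943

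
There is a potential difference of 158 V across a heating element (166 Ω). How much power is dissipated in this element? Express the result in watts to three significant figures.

V and R are stated; P = V²/R avoids computing the current.
P = (158 V)² / 166 Ω = 150.4 W

150 W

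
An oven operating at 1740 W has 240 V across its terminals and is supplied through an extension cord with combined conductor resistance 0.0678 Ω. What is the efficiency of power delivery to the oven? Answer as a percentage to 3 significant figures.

99.8 %

I = P / V = 1740 / 240 = 7.250 A through the extension cord.
P_line = I² R_line = (7.250)² × 0.0678 = 3.564 W
P_source = P_load + P_line = 1740 + 3.564 = 1744 W
η = P_load / P_source = 1740 / 1744 = 0.9980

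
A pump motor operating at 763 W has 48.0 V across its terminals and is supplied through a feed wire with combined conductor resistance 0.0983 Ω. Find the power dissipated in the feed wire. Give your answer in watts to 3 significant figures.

The feed wire is a series resistance carrying the load current; its dissipation is I²R_line.
I = P / V = 763 / 48.0 = 15.90 A through the feed wire.
P_line = I² R_line = (15.90)² × 0.0983 = 24.84 W

24.8 W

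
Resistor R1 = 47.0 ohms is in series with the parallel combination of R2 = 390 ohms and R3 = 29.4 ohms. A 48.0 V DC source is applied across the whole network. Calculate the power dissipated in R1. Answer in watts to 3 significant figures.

19.6 W

Collapse R2‖R3 to a single equivalent, reducing the network to two series elements.
R_p = (390×29.4)/(390+29.4) = 27.34 Ω
R_total = 47.0 + 27.34 = 74.34 Ω
I = V / R_total = 48.0 / 74.34 = 0.6457 A
The full supply current passes through R1: P = I²R.
P_R1 = (0.6457)² × 47.0 = 19.60 W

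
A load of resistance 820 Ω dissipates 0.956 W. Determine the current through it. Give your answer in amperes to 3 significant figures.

0.0341 A

From P = V I = I²R = V²/R, with the two given quantities we get I = √(P / R).
I = √(0.956 / 820) = 0.03414 A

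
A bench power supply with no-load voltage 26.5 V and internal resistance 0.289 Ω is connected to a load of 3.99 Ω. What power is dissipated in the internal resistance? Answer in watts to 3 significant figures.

The internal resistance carries the same current as the load; P_int = I²r.
I = ε / (r + R) = 26.5 / (0.289 + 3.99) = 6.193 A
P_int = I² r = (6.193)² × 0.289 = 11.08 W

11.1 W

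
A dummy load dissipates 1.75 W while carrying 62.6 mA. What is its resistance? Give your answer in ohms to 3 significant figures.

From P = V I = I²R = V²/R, with the two given quantities we get R = P / I².
R = 1.75 / (0.06260)² = 446.6 Ω

447 Ω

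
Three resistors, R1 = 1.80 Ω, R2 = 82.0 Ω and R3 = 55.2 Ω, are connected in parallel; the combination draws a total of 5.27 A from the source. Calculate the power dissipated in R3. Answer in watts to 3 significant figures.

The branches share the same voltage, but only the total current is given — find V from the equivalent resistance first.
1/R_eq = 1/1.80 + 1/82.0 + 1/55.2 ⇒ R_eq = 1.707 Ω
V = I_total × R_eq = 5.270 × 1.707 = 8.995 V
P_R3 = V² / R3 = (8.995)² / 55.2 = 1.466 W

1.47 W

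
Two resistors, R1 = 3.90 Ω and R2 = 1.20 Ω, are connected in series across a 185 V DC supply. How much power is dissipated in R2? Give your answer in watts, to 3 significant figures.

In a series string the same current flows through every resistor — find that current, then P = I²R for the one we want.
R_total = 3.90 + 1.20 = 5.100 Ω
I = V / R_total = 185 / 5.100 = 36.27 A
P_R2 = I² × R2 = (36.27)² × 1.20 = 1579 W

1580 W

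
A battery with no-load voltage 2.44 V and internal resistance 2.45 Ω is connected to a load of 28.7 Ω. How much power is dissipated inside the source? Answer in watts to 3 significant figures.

0.0150 W

Internal loss is I²r, with I set by the total series resistance r+R.
I = ε / (r + R) = 2.44 / (2.45 + 28.7) = 0.07833 A
P_int = I² r = (0.07833)² × 2.45 = 0.01503 W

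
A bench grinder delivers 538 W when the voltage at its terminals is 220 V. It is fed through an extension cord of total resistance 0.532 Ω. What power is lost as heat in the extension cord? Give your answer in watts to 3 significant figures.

3.18 W

Line loss is just I²R for the cable — we know both I and R_line directly.
I = P / V = 538 / 220 = 2.445 A through the extension cord.
P_line = I² R_line = (2.445)² × 0.532 = 3.181 W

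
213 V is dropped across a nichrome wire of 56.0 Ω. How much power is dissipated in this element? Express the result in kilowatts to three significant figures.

0.810 kW

Voltage and resistance are given, so P = V²/R is the one-step route.
P = (213 V)² / 56.0 Ω = 810.2 W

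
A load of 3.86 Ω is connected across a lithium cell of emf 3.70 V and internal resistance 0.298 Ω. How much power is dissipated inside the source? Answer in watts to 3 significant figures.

The internal resistance carries the same current as the load; P_int = I²r.
I = ε / (r + R) = 3.70 / (0.298 + 3.86) = 0.8899 A
P_int = I² r = (0.8899)² × 0.298 = 0.2360 W

0.236 W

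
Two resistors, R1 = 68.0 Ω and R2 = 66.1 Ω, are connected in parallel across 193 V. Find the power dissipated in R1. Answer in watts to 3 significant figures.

548 W

Every branch has 193 V across it, so for R1 the power is simply V²/R.
P_R1 = V² / R1 = (193)² / 68.0 Ω = 547.8 W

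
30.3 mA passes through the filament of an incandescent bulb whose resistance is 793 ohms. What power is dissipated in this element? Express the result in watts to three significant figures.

0.728 W

The current through and the resistance of the element are both given; use P = I²R.
P = (0.03030 A)² × 793 Ω = 0.7280 W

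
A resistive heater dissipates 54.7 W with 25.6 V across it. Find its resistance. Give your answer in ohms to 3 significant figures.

12.0 Ω

From P = V I = I²R = V²/R, with the two given quantities we get R = V² / P.
R = (25.6)² / 54.7 = 11.98 Ω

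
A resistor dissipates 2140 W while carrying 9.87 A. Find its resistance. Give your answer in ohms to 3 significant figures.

Inverting the appropriate power form: R = P / I².
R = 2140 / (9.870)² = 21.97 Ω

22.0 Ω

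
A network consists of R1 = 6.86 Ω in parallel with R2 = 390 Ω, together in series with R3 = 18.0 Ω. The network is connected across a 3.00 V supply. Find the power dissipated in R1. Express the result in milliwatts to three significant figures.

97.4 mW

First find R_p for the parallel pair, then treat R_p + R3 as a series loop.
R_p = (6.86×390)/(6.86+390) = 6.741 Ω
R_total = R_p + 18.0 = 6.741 + 18.0 = 24.74 Ω
I = V / R_total = 3.00 / 24.74 = 0.1213 A
Voltage across the parallel pair: V_p = I × R_p = 0.1213 × 6.741 = 0.8174 V
R1 has V_p across it, so P = V_p²/R1.
P_R1 = (0.8174)² / 6.86 = 0.09740 W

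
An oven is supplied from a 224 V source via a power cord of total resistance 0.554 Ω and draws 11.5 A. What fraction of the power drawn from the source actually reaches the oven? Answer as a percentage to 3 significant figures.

The power cord carries the full 11.5 A.
P_line = I² R_line = (11.50)² × 0.554 = 73.27 W
P_source = V I = 224 × 11.50 = 2576 W; P_load = 2503 W
η = P_load / P_source = 2503 / 2576 = 0.9716

97.2 %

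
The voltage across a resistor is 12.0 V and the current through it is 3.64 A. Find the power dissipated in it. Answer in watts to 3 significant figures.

43.7 W

With V and I both given, power follows immediately from P = V I.
P = 12.0 V × 3.640 A = 43.68 W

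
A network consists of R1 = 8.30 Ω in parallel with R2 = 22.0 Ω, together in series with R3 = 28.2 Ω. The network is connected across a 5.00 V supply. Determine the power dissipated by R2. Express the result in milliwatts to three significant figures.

35.2 mW

First find R_p for the parallel pair, then treat R_p + R3 as a series loop.
R_p = (8.30×22.0)/(8.30+22.0) = 6.026 Ω
R_total = R_p + 28.2 = 6.026 + 28.2 = 34.23 Ω
I = V / R_total = 5.00 / 34.23 = 0.1461 A
Voltage across the parallel pair: V_p = I × R_p = 0.1461 × 6.026 = 0.8804 V
R2 has V_p across it, so P = V_p²/R2.
P_R2 = (0.8804)² / 22.0 = 0.03523 W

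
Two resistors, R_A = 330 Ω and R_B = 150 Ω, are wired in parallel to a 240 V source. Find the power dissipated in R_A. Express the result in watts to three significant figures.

Parallel branches share the same voltage; P = V²/R gives the branch power in one step.
P_R_A = V² / R_A = (240)² / 330 Ω = 174.5 W

175 W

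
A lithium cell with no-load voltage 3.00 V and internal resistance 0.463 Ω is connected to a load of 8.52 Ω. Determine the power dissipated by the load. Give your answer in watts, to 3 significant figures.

0.950 W

The internal resistance and the load are in series, so the same I flows through both; get I from ε/(r+R), then I²R for the load.
I = ε / (r + R) = 3.00 / (0.463 + 8.52) = 0.3340 A
P_load = I² R = (0.3340)² × 8.52 = 0.9503 W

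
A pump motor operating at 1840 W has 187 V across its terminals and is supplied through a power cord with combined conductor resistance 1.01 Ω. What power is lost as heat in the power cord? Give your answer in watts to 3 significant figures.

Line loss is just I²R for the cable — we know both I and R_line directly.
I = P / V = 1840 / 187 = 9.840 A through the power cord.
P_line = I² R_line = (9.840)² × 1.01 = 97.79 W

97.8 W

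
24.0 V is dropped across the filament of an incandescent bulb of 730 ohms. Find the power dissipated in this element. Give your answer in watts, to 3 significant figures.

0.789 W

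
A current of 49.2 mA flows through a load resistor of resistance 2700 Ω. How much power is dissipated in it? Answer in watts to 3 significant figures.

The current through and the resistance of the element are both given; use P = I²R.
P = (0.04920 A)² × 2700 Ω = 6.536 W

6.54 W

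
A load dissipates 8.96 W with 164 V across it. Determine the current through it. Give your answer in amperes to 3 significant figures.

The two known quantities fix the third via I = P / V.
I = 8.96 / 164 = 0.05463 A

0.0546 A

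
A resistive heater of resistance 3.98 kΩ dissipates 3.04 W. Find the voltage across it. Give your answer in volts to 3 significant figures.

The two known quantities fix the third via V = √(P R).
V = √(3.04 × 3980) = 110.0 V

110 V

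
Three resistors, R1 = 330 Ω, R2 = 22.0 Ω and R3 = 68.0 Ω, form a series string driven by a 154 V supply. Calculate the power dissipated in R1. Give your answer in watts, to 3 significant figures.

44.4 W

Since the resistors are in series they all carry the loop current I = V/R_total; the power in any one is I²R.
R_total = 330 + 22.0 + 68.0 = 420.0 Ω
I = V / R_total = 154 / 420.0 = 0.3667 A
P_R1 = I² × R1 = (0.3667)² × 330 = 44.37 W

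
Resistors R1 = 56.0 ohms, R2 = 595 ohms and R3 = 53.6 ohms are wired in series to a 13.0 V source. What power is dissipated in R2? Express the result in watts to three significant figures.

0.203 W

Series elements share the same current, so find I first, then use P = I²R.
R_total = 56.0 + 595 + 53.6 = 704.6 Ω
I = V / R_total = 13.0 / 704.6 = 0.01845 A
P_R2 = I² × R2 = (0.01845)² × 595 = 0.2025 W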